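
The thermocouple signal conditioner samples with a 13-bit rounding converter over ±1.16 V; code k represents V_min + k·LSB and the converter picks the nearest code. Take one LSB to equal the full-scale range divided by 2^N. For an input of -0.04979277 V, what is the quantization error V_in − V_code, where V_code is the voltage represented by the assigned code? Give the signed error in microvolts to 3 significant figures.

The full-scale span is 1.16 − (-1.16) = 2.32 V. LSB = 2.32 V / 2^13 ≈ 283.2 µV.
(V_in − V_min)/LSB = (-0.04979277 − (-1.16)) × 8192/2.32 = 3920.1800 → nearest code k = 3920.
V_code = -1.16 + (3920/8192) × 2.32 = -0.04984375000 V.
e = -0.04979277 − (-0.04984375000) = +51.0 µV.

+51.0 µV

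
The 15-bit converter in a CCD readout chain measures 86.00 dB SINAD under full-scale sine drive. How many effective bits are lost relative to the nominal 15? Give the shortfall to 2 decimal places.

N_eff = (86.00 − 1.76)/6.02 = 13.9934 bits.
Shortfall = 15 − 13.9934 = 1.0066 bits.

1.01 bits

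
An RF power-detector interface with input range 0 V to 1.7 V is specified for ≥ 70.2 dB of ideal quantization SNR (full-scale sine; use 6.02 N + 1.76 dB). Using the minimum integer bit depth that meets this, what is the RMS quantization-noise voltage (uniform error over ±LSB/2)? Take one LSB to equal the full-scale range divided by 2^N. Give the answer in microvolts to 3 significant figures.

120 µV

Span = 1.7 V.
Solving 6.02 N ≥ 70.2 − 1.76: N ≥ 11.369. Round up → N = 12.
LSB = 1.7 V ÷ 2^12 = 1.7/4096 V = 415.04 µV.
RMS noise = LSB/√12 = 120 µV.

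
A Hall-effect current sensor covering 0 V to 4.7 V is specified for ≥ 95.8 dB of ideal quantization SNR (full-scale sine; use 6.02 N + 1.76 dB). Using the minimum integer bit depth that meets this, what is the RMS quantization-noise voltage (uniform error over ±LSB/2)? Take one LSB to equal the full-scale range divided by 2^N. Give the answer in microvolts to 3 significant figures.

20.7 µV

V_FS = 4.7 V.
N ≥ (95.8 − 1.76)/6.02 = 15.621 → N_min = 16.
Step size = 4.7/65536 V = 71.716 µV.
V_rms = LSB/√12 = 20.7 µV.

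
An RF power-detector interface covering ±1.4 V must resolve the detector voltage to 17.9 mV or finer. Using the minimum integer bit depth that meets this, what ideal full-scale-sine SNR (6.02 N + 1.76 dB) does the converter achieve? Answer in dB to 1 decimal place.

49.9 dB

Span: 1.4 V − (-1.4 V) = 2.8 V.
Required number of levels: 2.8/17.9 mV = 156.42; smallest N with 2^N ≥ that is 8.
SNR = 6.02 × 8 + 1.76 = 49.92 dB.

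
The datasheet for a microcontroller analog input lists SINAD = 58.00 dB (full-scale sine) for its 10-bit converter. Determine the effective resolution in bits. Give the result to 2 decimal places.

9.34 bits

ENOB = (58.00 − 1.76)/6.02 = 9.3422 bits.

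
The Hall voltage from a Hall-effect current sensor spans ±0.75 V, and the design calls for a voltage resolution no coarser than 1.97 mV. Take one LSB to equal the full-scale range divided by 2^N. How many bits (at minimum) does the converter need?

Span: 0.75 V − (-0.75 V) = 1.5 V.
Required number of levels: 1.5/1.97 mV = 761.42; smallest N with 2^N ≥ that is 10.

10 bits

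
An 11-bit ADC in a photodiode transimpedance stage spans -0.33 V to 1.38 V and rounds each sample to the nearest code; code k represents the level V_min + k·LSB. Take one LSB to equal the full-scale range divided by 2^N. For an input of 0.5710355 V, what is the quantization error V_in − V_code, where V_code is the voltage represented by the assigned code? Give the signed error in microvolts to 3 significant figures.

+113 µV

Full-scale range = 1.38 V − (-0.33 V) = 1.71 V. LSB = 1.71 V / 2^11 ≈ 0.8350 mV.
Position in LSBs: (0.5710355 − (-0.33)) × 2048/1.71 = 1079.1349; rounding gives k = 1079.
V_code = -0.33 + (1079/2048) × 1.71 = 0.5709228516 V.
Error = V_in − V_code = 0.5710355 − (0.5709228516) = +113 µV.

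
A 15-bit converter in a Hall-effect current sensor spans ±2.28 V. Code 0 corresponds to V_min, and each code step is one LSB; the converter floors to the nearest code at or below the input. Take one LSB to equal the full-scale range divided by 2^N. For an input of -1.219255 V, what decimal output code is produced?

7622

Span: 2.28 V − (-2.28 V) = 4.56 V. LSB = 4.56 V / 2^15 ≈ 139.2 µV.
code = ⌊(V_in − V_min)/LSB⌋ = ⌊(V_in − V_min) × 2^15 / range⌋
     = ⌊(-1.219255 − (-2.28)) × 32768 / 4.56⌋ = ⌊1.060745 × 32768/4.56⌋
     = ⌊7622.476⌋ = 7622.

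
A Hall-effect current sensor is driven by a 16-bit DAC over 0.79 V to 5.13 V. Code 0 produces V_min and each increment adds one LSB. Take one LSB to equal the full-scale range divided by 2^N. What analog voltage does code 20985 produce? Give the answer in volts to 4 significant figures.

Span: 5.13 V − (0.79 V) = 4.34 V. LSB = 4.34 V / 2^16.
V_out = 0.79 + 20985 × (4.34/65536) V
      = 0.79 V + 1.38969 V = 2.17969 V.

2.180 V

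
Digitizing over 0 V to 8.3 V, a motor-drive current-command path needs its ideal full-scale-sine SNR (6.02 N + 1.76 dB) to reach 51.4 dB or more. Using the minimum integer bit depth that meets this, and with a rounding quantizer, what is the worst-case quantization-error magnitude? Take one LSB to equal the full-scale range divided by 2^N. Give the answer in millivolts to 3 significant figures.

8.11 mV

V_FS = 8.3 V.
Solving 6.02 N ≥ 51.4 − 1.76: N ≥ 8.246. Round up → N = 9.
LSB = 8.3 V ÷ 2^9 = 8.3/512 V = 16.211 mV.
Max error for round-to-nearest is LSB/2 = 8.11 mV.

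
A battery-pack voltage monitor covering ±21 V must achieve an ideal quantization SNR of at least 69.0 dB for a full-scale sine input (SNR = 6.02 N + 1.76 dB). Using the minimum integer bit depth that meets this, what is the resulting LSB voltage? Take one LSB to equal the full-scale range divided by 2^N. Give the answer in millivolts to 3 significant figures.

10.3 mV

Span: 21 V − (-21 V) = 42 V.
Solving 6.02 N ≥ 69.0 − 1.76: N ≥ 11.169. Round up → N = 12.
LSB = 42 V / 2^12 = 10.3 mV.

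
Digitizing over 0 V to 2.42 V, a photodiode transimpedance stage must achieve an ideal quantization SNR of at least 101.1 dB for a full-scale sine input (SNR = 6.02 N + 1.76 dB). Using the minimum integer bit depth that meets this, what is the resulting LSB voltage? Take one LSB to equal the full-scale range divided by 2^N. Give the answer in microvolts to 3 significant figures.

18.5 µV

Full-scale range = 2.42 V.
Required N = ⌈(101.1 − 1.76)/6.02⌉ = ⌈16.502⌉ = 17.
LSB = 2.42 V ÷ 2^17 = 2.42/131072 V = 18.5 µV.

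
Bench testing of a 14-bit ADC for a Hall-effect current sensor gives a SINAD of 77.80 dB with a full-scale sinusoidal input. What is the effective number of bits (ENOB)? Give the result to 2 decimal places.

12.63 bits

ENOB = (77.80 − 1.76)/6.02 = 12.6312 bits.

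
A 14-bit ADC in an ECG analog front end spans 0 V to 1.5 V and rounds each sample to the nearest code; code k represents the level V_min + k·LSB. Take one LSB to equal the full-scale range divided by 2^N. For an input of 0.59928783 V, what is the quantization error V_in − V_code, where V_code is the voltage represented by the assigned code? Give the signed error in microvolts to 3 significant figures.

Full-scale range = 1.5 V. LSB = 1.5 V / 2^14 ≈ 91.55 µV.
(0.59928783 − (0)) / LSB = 0.59928783 × 16384/1.5 = 6545.8212. Nearest integer: k = 6546.
V_code = 0 + (6546/16384) × 1.5 = 0.59930419922 V.
V_in − V_code = 0.59928783 − (0.59930419922) = −16.4 µV.

−16.4 µV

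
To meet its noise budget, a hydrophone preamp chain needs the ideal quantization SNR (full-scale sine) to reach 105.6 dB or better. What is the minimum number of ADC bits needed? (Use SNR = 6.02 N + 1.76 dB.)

Required N = ⌈(105.6 − 1.76)/6.02⌉ = ⌈17.249⌉ = 18.

18 bits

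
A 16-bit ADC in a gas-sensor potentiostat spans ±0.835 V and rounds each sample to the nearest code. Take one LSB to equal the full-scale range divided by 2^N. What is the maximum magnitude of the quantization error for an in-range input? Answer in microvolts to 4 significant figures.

The full-scale span is 0.835 − (-0.835) = 1.67 V.
Step size = 1.67/65536 V = 25.4822 µV.
A rounding quantizer has |error| ≤ LSB/2 = 12.74 µV.

12.74 µV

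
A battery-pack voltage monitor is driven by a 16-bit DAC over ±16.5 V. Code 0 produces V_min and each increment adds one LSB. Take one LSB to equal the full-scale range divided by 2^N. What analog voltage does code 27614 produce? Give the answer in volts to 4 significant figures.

-2.595 V

Range = 16.5 − (-16.5) = 33 V. LSB = 33 V / 2^16.
Output = V_min + (27614/65536) × range = -16.5 + 0.421356 × 33 V
      = -16.5 + 13.9048 = -2.59525 V.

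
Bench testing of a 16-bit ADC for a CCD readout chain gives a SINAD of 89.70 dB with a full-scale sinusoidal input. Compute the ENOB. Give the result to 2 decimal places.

ENOB = (SINAD − 1.76) / 6.02 = (89.70 − 1.76) / 6.02 = 87.94 / 6.02 = 14.6080.

14.61 bits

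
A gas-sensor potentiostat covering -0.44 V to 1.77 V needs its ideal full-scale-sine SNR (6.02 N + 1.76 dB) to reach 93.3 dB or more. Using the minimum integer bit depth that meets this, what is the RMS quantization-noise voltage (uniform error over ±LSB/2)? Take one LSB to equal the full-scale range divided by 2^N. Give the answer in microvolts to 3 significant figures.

Span: 1.77 V − (-0.44 V) = 2.21 V.
6.02 N + 1.76 ≥ 93.3 gives N ≥ 15.206, so the minimum integer is 16.
One LSB is 2.21 V / 65536 = 33.722 µV.
V_rms = LSB/√12 = 9.73 µV.

9.73 µV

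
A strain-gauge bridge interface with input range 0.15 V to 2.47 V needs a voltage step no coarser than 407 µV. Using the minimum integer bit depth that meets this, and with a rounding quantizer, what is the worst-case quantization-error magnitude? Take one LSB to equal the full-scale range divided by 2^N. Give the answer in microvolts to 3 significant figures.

Range = 2.47 − (0.15) = 2.32 V.
Need 2^N ≥ 2.32 V / 407 µV = 5700 → N_min = 13.
One LSB is 2.32 V / 8192 = 283.20 µV.
Half an LSB is 142 µV.

142 µV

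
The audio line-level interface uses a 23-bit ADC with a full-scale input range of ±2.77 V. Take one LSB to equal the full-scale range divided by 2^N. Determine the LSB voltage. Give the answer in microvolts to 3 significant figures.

0.660 µV

Range = 2.77 − (-2.77) = 5.54 V.
Number of codes = 2^23 = 8388608.
Step size = 5.54/8388608 V = 0.660 µV.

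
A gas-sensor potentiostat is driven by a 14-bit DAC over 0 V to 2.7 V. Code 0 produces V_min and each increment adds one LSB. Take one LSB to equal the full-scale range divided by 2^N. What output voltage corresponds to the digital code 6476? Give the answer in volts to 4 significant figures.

Range is 2.7 V. LSB = 2.7 V / 2^14.
V_out = V_min + code × LSB = 0 V + 6476 × 2.7 V / 16384
      = 0 V + 1.06721 V = 1.06721 V.

1.067 V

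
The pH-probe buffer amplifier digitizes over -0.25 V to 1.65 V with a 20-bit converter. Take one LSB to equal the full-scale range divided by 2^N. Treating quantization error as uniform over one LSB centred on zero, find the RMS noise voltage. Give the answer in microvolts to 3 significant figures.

0.523 µV

Full-scale range = 1.65 V − (-0.25 V) = 1.9 V.
One LSB is 1.9 V / 1048576 = 1.8120 µV.
For a uniform distribution on [−LSB/2, +LSB/2], V_rms = LSB/√12 = 1.8120 µV/3.4641 = 0.523 µV.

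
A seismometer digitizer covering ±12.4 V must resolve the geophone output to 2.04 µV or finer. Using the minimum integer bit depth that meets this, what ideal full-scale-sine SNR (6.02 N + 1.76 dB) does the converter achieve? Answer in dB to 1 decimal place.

The full-scale span is 12.4 − (-12.4) = 24.8 V.
Need 2^N ≥ 24.8 V / 2.04 µV = 1.216e7 → N_min = 24.
Ideal SNR at N = 24: 6.02·24 + 1.76 = 146.2 dB.

146.2 dB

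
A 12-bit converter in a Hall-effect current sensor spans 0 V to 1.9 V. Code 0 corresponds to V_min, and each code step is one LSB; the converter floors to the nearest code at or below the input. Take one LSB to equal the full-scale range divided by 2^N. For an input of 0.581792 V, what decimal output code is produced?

Range is 1.9 V. LSB = 1.9 V / 2^12 ≈ 463.9 µV.
(V_in − V_min) × 2^12/range = (0.581792 − (0)) × 4096/1.9 = 1254.221.
Floor → code = 1254.

1254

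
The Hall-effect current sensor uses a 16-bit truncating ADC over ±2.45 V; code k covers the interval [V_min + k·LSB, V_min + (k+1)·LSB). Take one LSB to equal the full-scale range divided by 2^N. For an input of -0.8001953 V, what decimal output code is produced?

22065

Span: 2.45 V − (-2.45 V) = 4.9 V. LSB = 4.9 V / 2^16 ≈ 74.77 µV.
code = ⌊(V_in − V_min)/LSB⌋ = ⌊(V_in − V_min) × 2^16 / range⌋
     = ⌊(-0.8001953 − (-2.45)) × 65536 / 4.9⌋ = ⌊1.6498047 × 65536/4.9⌋
     = ⌊22065.633⌋ = 22065.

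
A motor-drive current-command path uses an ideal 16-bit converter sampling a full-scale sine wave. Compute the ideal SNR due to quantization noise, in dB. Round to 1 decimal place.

SNR = 6.02·16 + 1.76 = 98.08 dB.

98.1 dB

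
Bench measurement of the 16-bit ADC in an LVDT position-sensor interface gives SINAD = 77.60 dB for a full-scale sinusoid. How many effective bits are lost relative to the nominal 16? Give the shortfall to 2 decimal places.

3.40 bits

ENOB = (SINAD − 1.76)/6.02 = (77.60 − 1.76)/6.02 = 12.5980 bits.
Lost resolution: 16 − 12.5980 = 3.4020 bits.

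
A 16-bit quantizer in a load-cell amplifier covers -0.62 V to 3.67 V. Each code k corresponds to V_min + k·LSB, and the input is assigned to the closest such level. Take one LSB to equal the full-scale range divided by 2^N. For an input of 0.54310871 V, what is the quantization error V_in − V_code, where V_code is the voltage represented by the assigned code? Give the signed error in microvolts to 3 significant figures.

Span: 3.67 V − (-0.62 V) = 4.29 V. LSB = 4.29 V / 2^16 ≈ 65.46 µV.
(V_in − V_min)/LSB = (0.54310871 − (-0.62)) × 65536/4.29 = 17768.1801 → nearest code k = 17768.
V_code = -0.62 + (17768/65536) × 4.29 = 0.54309692383 V.
V_in − V_code = 0.54310871 − (0.54309692383) = +11.8 µV.

+11.8 µV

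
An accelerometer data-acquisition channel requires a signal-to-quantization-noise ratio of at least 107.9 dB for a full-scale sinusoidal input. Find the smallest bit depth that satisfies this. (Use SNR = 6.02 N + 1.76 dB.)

18 bits

N ≥ (107.9 − 1.76)/6.02 = 17.631 → N_min = 18.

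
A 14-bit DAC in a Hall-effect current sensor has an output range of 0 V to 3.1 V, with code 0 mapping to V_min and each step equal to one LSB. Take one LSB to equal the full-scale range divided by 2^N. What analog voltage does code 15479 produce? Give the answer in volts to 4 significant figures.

2.929 V

Range is 3.1 V. LSB = 3.1 V / 2^14.
Output = V_min + (15479/16384) × range = 0 + 0.944763 × 3.1 V
      = 0 + 2.92877 = 2.92877 V.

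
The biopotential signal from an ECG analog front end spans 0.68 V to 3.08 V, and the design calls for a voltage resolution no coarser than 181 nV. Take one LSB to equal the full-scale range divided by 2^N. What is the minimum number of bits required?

24 bits

Range = 3.08 − (0.68) = 2.4 V.
Levels needed ≥ 2.4/181 nV = 1.326e7. 2^24 = 16777216 suffices, so N_min = 24.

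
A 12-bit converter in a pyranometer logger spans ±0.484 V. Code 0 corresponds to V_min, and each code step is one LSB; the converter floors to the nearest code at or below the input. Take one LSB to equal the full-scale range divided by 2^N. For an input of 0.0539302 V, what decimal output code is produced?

The full-scale span is 0.484 − (-0.484) = 0.968 V. LSB = 0.968 V / 2^12 ≈ 236.3 µV.
(V_in − V_min) × 2^12/range = (0.0539302 − (-0.484)) × 4096/0.968 = 2276.201.
Floor → code = 2276.

2276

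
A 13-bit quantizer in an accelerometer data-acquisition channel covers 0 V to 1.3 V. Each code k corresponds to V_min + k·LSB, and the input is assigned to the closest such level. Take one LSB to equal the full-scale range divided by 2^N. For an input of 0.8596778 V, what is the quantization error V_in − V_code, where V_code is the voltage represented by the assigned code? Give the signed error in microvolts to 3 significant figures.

+46.5 µV

Full-scale range = 1.3 V. LSB = 1.3 V / 2^13 ≈ 158.7 µV.
(0.8596778 − (0)) / LSB = 0.8596778 × 8192/1.3 = 5417.2927. Nearest integer: k = 5417.
V_code = 0 + (5417/8192) × 1.3 = 0.8596313477 V.
e = 0.8596778 − (0.8596313477) = +46.5 µV.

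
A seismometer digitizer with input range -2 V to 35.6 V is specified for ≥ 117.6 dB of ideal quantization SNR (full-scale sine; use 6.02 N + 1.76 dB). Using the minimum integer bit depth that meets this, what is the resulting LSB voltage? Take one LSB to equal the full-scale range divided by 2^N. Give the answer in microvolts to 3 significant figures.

35.9 µV

Full-scale range = 35.6 V − (-2 V) = 37.6 V.
N ≥ (117.6 − 1.76)/6.02 = 19.243 → N_min = 20.
LSB = 37.6 V / 2^20 = 35.9 µV.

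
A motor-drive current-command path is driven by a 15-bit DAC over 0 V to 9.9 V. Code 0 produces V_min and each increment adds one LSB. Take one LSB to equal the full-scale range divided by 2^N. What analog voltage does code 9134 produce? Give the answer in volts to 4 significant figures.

Full-scale range = 9.9 V. LSB = 9.9 V / 2^15.
V_out = V_min + code × LSB = 0 V + 9134 × 9.9 V / 32768
      = 0 + 2.75960 = 2.75960 V.

2.760 V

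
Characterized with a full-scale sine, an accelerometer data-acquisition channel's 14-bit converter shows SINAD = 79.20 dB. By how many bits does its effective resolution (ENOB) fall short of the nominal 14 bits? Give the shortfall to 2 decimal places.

N_eff = (79.20 − 1.76)/6.02 = 12.8638 bits.
14 − 12.8638 = 1.14 bits below nominal.

1.14 bits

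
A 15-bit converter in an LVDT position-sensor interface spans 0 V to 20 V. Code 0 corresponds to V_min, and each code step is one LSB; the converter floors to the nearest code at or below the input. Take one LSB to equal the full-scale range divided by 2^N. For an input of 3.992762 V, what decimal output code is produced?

6541

Full-scale range = 20 V. LSB = 20 V / 2^15 ≈ 0.6104 mV.
(V_in − V_min) × 2^15/range = (3.992762 − (0)) × 32768/20 = 6541.741.
Floor → code = 6541.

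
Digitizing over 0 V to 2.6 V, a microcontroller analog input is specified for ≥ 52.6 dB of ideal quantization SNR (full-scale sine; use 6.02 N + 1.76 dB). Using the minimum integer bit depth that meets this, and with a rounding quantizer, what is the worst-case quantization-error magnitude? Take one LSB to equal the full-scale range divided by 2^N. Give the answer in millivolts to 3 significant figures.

2.54 mV

Full-scale range = 2.6 V.
6.02 N + 1.76 ≥ 52.6 gives N ≥ 8.445, so the minimum integer is 9.
LSB = 2.6 V ÷ 2^9 = 2.6/512 V = 5.0781 mV.
Max error for round-to-nearest is LSB/2 = 2.54 mV.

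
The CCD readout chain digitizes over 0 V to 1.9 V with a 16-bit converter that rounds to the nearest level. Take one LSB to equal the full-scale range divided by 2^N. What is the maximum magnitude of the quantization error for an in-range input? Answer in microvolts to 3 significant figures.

14.5 µV

Full-scale range = 1.9 V.
LSB = 1.9 V ÷ 2^16 = 1.9/65536 V = 28.992 µV.
A rounding quantizer has |error| ≤ LSB/2 = 14.5 µV.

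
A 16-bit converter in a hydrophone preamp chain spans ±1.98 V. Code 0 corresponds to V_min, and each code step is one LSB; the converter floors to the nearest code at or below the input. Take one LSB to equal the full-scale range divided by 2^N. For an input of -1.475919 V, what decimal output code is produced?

8342

Range = 1.98 − (-1.98) = 3.96 V. LSB = 3.96 V / 2^16 ≈ 60.42 µV.
V_in − V_min = -1.475919 − (-1.98) = 0.504081 V.
Divide by LSB: 0.504081 × 65536/3.96 = 8342.2860.
Truncating gives code 8342.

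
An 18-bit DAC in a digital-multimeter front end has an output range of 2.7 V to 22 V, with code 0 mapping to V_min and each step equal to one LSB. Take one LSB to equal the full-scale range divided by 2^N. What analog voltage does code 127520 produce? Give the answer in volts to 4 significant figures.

12.09 V

Span: 22 V − (2.7 V) = 19.3 V. LSB = 19.3 V / 2^18.
V_out = 2.7 + 127520 × (19.3/262144) V
      = 2.7 + 9.38849 = 12.0885 V.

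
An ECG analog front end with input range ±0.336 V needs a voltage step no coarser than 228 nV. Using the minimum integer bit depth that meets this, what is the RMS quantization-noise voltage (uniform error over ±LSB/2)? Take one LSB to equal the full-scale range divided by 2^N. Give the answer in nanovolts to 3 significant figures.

Full-scale range = 0.336 V − (-0.336 V) = 0.672 V.
Levels needed ≥ 0.672/228 nV = 2.947e6. 2^22 = 4194304 suffices, so N_min = 22.
One LSB is 0.672 V / 4194304 = 160.22 nV.
RMS noise = LSB/√12 = 46.3 nV.

46.3 nV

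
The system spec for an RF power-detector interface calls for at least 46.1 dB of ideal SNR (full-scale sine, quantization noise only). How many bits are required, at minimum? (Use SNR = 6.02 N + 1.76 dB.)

Required N = ⌈(46.1 − 1.76)/6.02⌉ = ⌈7.365⌉ = 8.

8 bits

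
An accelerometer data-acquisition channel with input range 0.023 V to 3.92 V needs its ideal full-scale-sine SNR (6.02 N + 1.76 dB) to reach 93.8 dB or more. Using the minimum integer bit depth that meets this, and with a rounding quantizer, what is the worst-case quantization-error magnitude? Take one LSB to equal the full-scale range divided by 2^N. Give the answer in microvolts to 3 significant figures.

Full-scale range = 3.92 V − (0.023 V) = 3.897 V.
Solving 6.02 N ≥ 93.8 − 1.76: N ≥ 15.289. Round up → N = 16.
LSB = 3.897 V / 2^16 = 59.464 µV.
Max error for round-to-nearest is LSB/2 = 29.7 µV.

29.7 µV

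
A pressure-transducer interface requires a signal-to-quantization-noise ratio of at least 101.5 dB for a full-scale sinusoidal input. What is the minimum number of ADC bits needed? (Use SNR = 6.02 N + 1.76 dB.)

17 bits

6.02 N + 1.76 ≥ 101.5 gives N ≥ 16.568, so the minimum integer is 17.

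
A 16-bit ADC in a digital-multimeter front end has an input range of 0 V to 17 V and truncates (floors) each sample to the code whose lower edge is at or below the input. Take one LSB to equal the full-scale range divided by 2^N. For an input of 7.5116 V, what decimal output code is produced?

V_FS = 17 V. LSB = 17 V / 2^16 ≈ 259.4 µV.
code = ⌊(V_in − V_min)/LSB⌋ = ⌊(V_in − V_min) × 2^16 / range⌋
     = ⌊(7.5116 − (0)) × 65536 / 17⌋ = ⌊7.5116 × 65536/17⌋
     = ⌊28957.660⌋ = 28957.

28957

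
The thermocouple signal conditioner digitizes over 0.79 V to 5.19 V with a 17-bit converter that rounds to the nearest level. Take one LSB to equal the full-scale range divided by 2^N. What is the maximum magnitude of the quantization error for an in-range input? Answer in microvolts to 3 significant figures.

Range = 5.19 − (0.79) = 4.4 V.
LSB = 4.4 V ÷ 2^17 = 4.4/131072 V = 33.569 µV.
|e|_max = LSB/2 = 16.8 µV.

16.8 µV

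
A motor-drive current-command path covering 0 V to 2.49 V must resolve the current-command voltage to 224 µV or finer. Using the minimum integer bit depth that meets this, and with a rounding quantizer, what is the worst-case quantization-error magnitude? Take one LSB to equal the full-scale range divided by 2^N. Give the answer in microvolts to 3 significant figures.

Full-scale range = 2.49 V.
Levels needed ≥ 2.49/224 µV = 11120. 2^14 = 16384 suffices, so N_min = 14.
LSB = 2.49 V / 2^14 = 151.98 µV.
|e|_max = LSB/2 = 76.0 µV.

76.0 µV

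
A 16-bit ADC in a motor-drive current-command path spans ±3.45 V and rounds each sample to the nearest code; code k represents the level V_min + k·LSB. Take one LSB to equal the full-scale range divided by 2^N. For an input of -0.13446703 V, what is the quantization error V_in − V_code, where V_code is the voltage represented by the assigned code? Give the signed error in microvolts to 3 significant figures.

Range = 3.45 − (-3.45) = 6.9 V. LSB = 6.9 V / 2^16 ≈ 105.3 µV.
Position in LSBs: (-0.13446703 − (-3.45)) × 65536/6.9 = 31490.8360; rounding gives k = 31491.
V_code = V_min + k × range/2^16 = -3.45 + 31491 × 6.9/65536 = -0.13444976807 V.
e = -0.13446703 − (-0.13444976807) = −17.3 µV.

−17.3 µV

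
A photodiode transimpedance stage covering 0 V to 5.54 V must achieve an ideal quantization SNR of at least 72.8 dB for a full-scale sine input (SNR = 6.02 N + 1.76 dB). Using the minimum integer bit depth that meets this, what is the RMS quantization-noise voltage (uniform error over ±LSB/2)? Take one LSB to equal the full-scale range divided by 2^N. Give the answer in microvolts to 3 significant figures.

390 µV

V_FS = 5.54 V.
N ≥ (72.8 − 1.76)/6.02 = 11.801 → N_min = 12.
One LSB is 5.54 V / 4096 = 1.3525 mV.
RMS noise = LSB/√12 = 390 µV.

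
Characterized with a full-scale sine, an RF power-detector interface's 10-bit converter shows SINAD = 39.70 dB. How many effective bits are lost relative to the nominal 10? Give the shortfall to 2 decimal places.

3.70 bits

Effective bits = (39.70 − 1.76)/6.02 = 6.3023.
10 − 6.3023 = 3.70 bits below nominal.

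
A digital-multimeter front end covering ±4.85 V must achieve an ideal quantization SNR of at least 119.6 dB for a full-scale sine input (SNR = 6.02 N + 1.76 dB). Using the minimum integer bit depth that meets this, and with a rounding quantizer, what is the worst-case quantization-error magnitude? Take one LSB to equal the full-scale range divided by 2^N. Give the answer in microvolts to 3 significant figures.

4.63 µV

Span: 4.85 V − (-4.85 V) = 9.7 V.
Solving 6.02 N ≥ 119.6 − 1.76: N ≥ 19.575. Round up → N = 20.
One LSB is 9.7 V / 1048576 = 9.2506 µV.
Max error for round-to-nearest is LSB/2 = 4.63 µV.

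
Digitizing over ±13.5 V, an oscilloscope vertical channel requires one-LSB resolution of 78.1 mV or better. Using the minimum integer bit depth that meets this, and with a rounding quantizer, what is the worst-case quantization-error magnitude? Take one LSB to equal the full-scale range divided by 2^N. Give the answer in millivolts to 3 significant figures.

Span: 13.5 V − (-13.5 V) = 27 V.
Levels needed ≥ 27/78.1 mV = 345.7. 2^9 = 512 suffices, so N_min = 9.
One LSB is 27 V / 512 = 52.734 mV.
|e|_max = LSB/2 = 26.4 mV.

26.4 mV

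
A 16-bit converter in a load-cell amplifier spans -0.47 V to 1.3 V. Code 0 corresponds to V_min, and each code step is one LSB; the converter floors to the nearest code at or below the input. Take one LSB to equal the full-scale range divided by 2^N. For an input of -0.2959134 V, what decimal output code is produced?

Range = 1.3 − (-0.47) = 1.77 V. LSB = 1.77 V / 2^16 ≈ 27.01 µV.
V_in − V_min = -0.2959134 − (-0.47) = 0.1740866 V.
Divide by LSB: 0.1740866 × 65536/1.77 = 6445.7285.
Truncating gives code 6445.

6445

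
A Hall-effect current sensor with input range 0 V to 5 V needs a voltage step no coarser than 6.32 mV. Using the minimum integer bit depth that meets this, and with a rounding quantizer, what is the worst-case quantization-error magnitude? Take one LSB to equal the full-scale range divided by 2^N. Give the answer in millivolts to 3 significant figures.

V_FS = 5 V.
Need 2^N ≥ 5 V / 6.32 mV = 791.1 → N_min = 10.
LSB = 5 V ÷ 2^10 = 5/1024 V = 4.8828 mV.
|e|_max = LSB/2 = 2.44 mV.

2.44 mV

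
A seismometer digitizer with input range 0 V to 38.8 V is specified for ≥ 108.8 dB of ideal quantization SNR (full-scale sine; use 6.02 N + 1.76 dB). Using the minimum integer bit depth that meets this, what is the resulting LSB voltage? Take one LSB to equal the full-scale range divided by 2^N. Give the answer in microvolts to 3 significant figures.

148 µV

V_FS = 38.8 V.
N ≥ (108.8 − 1.76)/6.02 = 17.781 → N_min = 18.
LSB = 38.8 V ÷ 2^18 = 38.8/262144 V = 148 µV.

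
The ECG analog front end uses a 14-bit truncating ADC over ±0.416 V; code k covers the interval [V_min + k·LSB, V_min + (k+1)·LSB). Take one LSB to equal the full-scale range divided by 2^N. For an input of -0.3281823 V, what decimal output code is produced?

Full-scale range = 0.416 V − (-0.416 V) = 0.832 V. LSB = 0.832 V / 2^14 ≈ 50.78 µV.
code = ⌊(V_in − V_min)/LSB⌋ = ⌊(V_in − V_min) × 2^14 / range⌋
     = ⌊(-0.3281823 − (-0.416)) × 16384 / 0.832⌋ = ⌊0.0878177 × 16384/0.832⌋
     = ⌊1729.333⌋ = 1729.

1729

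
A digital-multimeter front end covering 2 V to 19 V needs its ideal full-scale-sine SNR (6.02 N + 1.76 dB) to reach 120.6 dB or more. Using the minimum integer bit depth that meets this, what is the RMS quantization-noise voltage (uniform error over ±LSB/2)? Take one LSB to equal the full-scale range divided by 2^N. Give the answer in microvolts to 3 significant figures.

Span: 19 V − (2 V) = 17 V.
6.02 N + 1.76 ≥ 120.6 gives N ≥ 19.741, so the minimum integer is 20.
Step size = 17/1048576 V = 16.212 µV.
σ_q = LSB/√12 = 16.212 µV/3.4641 = 4.68 µV.

4.68 µV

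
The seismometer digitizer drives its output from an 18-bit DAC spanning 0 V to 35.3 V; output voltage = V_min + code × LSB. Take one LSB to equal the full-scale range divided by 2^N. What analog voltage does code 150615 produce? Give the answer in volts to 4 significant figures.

Span = 35.3 V. LSB = 35.3 V / 2^18.
V_out = 0 + 150615 × (35.3/262144) V
      = 0 V + 20.2816 V = 20.2816 V.

20.28 V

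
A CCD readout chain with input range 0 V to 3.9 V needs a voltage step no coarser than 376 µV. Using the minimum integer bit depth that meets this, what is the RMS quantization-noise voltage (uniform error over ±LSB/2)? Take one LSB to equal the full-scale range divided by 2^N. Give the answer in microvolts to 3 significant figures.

Span = 3.9 V.
3.9 V / 376 µV = 10370. Since 2^13 = 8192 and 2^14 = 16384, N = 14.
One LSB is 3.9 V / 16384 = 238.04 µV.
V_rms = LSB/√12 = 68.7 µV.

68.7 µV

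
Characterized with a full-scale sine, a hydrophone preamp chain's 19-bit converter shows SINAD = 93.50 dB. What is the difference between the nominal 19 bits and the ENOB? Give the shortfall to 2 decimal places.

ENOB = (SINAD − 1.76)/6.02 = (93.50 − 1.76)/6.02 = 15.2392 bits.
Lost resolution: 19 − 15.2392 = 3.7608 bits.

3.76 bits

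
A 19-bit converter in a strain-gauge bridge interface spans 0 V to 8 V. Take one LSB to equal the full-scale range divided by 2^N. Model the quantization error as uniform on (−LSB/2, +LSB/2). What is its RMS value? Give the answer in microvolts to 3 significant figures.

Range is 8 V.
LSB = 8 V / 2^19 = 15.259 µV.
For a uniform distribution on [−LSB/2, +LSB/2], V_rms = LSB/√12 = 15.259 µV/3.4641 = 4.40 µV.

4.40 µV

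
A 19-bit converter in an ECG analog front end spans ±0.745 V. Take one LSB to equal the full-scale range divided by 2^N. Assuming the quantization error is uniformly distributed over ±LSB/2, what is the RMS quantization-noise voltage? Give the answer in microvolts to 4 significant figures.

Range = 0.745 − (-0.745) = 1.49 V.
One LSB is 1.49 V / 524288 = 2.84195 µV.
V_rms = LSB/√12 = 2.84195 µV / √12 = 0.8204 µV.

0.8204 µV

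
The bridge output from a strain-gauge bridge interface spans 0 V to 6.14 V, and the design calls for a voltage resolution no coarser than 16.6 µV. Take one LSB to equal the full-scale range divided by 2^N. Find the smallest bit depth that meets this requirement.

Full-scale range = 6.14 V.
6.14 V / 16.6 µV = 369900. Since 2^18 = 262144 and 2^19 = 524288, N = 19.

19 bits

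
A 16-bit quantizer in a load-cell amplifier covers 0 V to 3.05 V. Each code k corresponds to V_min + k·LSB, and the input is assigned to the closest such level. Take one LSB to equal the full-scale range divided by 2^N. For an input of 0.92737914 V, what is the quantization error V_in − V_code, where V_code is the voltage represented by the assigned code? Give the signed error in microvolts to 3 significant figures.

Span = 3.05 V. LSB = 3.05 V / 2^16 ≈ 46.54 µV.
(V_in − V_min)/LSB = (0.92737914 − (0)) × 65536/3.05 = 19926.7932 → nearest code k = 19927.
V_code = 0 + (19927/65536) × 3.05 = 0.92738876343 V.
Error = V_in − V_code = 0.92737914 − (0.92738876343) = −9.62 µV.

−9.62 µV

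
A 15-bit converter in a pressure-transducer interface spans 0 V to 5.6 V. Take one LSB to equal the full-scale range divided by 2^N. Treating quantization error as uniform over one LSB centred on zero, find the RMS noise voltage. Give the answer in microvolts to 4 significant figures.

Span = 5.6 V.
Step size = 5.6/32768 V = 170.898 µV.
RMS of a uniform error over width LSB is LSB/√12 = 49.33 µV.

49.33 µV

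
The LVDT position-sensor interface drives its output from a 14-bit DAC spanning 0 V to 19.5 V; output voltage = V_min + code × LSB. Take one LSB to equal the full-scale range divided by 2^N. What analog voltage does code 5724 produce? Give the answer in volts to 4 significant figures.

Full-scale range = 19.5 V. LSB = 19.5 V / 2^14.
V_out = 0 + 5724 × (19.5/16384) V
      = 0 + 6.81262 = 6.81262 V.

6.813 V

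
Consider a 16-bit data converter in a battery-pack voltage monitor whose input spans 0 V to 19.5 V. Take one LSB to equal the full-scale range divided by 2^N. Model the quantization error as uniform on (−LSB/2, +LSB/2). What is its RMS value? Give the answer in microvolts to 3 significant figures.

V_FS = 19.5 V.
LSB = 19.5 V / 2^16 = 297.55 µV.
RMS of a uniform error over width LSB is LSB/√12 = 85.9 µV.

85.9 µV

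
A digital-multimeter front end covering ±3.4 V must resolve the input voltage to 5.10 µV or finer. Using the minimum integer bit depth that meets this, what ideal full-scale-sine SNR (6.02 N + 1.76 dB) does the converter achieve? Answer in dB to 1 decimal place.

128.2 dB

Full-scale range = 3.4 V − (-3.4 V) = 6.8 V.
Levels needed ≥ 6.8/5.10 µV = 1.333e6. 2^21 = 2097152 suffices, so N_min = 21.
Ideal SNR at N = 21: 6.02·21 + 1.76 = 128.2 dB.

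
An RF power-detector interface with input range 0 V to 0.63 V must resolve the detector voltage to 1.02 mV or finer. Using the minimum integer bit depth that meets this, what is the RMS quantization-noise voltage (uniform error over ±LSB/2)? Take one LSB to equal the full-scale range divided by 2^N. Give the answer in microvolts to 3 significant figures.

178 µV

Span = 0.63 V.
Levels needed ≥ 0.63/1.02 mV = 617.6. 2^10 = 1024 suffices, so N_min = 10.
LSB = 0.63 V ÷ 2^10 = 0.63/1024 V = 0.61523 mV.
σ_q = LSB/√12 = 0.61523 mV/3.4641 = 178 µV.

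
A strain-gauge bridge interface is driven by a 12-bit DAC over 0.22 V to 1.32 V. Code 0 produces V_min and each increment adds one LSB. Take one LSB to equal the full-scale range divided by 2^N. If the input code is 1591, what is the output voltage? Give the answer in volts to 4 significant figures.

0.6473 V

Span: 1.32 V − (0.22 V) = 1.1 V. LSB = 1.1 V / 2^12.
Output = V_min + (1591/4096) × range = 0.22 + 0.388428 × 1.1 V
      = 0.22 + 0.427271 = 0.647271 V.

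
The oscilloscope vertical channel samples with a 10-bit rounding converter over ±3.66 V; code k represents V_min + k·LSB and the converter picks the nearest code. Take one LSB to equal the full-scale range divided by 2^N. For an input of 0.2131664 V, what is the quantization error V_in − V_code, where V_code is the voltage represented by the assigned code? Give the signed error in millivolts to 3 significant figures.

−1.29 mV

Full-scale range = 3.66 V − (-3.66 V) = 7.32 V. LSB = 7.32 V / 2^10 ≈ 7.148 mV.
(V_in − V_min)/LSB = (0.2131664 − (-3.66)) × 1024/7.32 = 541.8200 → nearest code k = 542.
V_code = -3.66 + (542/1024) × 7.32 = 0.2144531250 V.
V_in − V_code = 0.2131664 − (0.2144531250) = −1.29 mV.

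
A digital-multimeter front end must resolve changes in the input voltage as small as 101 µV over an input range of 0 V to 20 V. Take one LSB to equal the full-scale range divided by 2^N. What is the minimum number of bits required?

V_FS = 20 V.
Need 2^N ≥ 20 V / 101 µV = 198000 → N_min = 18.

18 bits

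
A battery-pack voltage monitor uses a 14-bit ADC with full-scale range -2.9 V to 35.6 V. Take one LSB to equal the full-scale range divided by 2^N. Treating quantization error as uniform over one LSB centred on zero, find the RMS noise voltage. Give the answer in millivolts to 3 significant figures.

Range = 35.6 − (-2.9) = 38.5 V.
Step size = 38.5/16384 V = 2.3499 mV.
V_rms = LSB/√12 = 2.3499 mV / √12 = 0.678 mV.

0.678 mV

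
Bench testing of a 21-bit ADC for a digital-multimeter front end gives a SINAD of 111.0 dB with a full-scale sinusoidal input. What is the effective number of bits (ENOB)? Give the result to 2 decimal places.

(111.0 − 1.76) / 6.02 = 109.24/6.02 = 18.1462 effective bits.

18.15 bits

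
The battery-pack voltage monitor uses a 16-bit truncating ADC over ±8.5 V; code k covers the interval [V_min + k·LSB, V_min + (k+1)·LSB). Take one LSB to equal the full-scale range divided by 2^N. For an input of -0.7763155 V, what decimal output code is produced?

Span: 8.5 V − (-8.5 V) = 17 V. LSB = 17 V / 2^16 ≈ 259.4 µV.
(V_in − V_min) × 2^16/range = (-0.7763155 − (-8.5)) × 65536/17 = 29775.258.
Floor → code = 29775.

29775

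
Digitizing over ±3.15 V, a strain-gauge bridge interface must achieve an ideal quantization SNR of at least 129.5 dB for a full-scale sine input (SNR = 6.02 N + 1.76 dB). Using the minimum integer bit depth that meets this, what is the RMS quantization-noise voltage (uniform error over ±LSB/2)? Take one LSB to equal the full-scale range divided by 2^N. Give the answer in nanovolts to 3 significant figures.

434 nV

Range = 3.15 − (-3.15) = 6.3 V.
N ≥ (129.5 − 1.76)/6.02 = 21.219 → N_min = 22.
Step size = 6.3/4194304 V = 1.5020 µV.
RMS noise = LSB/√12 = 434 nV.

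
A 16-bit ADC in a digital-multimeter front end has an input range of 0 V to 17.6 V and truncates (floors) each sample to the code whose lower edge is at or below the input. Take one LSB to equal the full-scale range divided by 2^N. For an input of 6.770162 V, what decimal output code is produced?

Range is 17.6 V. LSB = 17.6 V / 2^16 ≈ 268.6 µV.
V_in − V_min = 6.770162 − (0) = 6.770162 V.
Divide by LSB: 6.770162 × 65536/17.6 = 25209.6214.
Truncating gives code 25209.

25209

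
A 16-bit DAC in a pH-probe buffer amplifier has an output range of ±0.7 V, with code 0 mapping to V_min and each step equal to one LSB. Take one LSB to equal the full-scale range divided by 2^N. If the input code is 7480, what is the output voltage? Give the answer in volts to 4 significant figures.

-0.5402 V

Range = 0.7 − (-0.7) = 1.4 V. LSB = 1.4 V / 2^16.
Output = V_min + (7480/65536) × range = -0.7 + 0.114136 × 1.4 V
      = -0.7 + 0.159790 = -0.540210 V.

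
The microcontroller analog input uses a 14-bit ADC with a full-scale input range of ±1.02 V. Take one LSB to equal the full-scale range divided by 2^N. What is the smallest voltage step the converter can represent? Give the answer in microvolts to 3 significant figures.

125 µV

Full-scale range = 1.02 V − (-1.02 V) = 2.04 V.
2^14 = 16384 levels.
One LSB is 2.04 V / 16384 = 125 µV.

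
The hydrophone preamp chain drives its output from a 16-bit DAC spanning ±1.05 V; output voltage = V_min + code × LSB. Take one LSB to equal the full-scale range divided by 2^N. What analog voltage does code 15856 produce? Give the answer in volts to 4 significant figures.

Range = 1.05 − (-1.05) = 2.1 V. LSB = 2.1 V / 2^16.
V_out = -1.05 + 15856 × (2.1/65536) V
      = -1.05 + 0.508081 = -0.541919 V.

-0.5419 V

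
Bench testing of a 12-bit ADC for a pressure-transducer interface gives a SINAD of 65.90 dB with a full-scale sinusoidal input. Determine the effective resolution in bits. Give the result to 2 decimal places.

Inverting SNR = 6.02 N + 1.76: N_eff = (65.90 − 1.76)/6.02 = 10.6545.

10.65 bits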